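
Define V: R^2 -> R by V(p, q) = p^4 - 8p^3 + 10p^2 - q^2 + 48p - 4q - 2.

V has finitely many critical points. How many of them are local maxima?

1

V separates as a function of p plus a function of q, so ∇V=0 decouples.
∂V/∂p = 4(p - 4)(p - 3)(p + 1) = 0 at p ∈ {-1, 3, 4}; ∂V/∂q = -2(q + 2) = 0 at q ∈ {-2}.
The Hessian is diagonal: diag(V_pp, V_qq). Second derivatives: V_pp(-1)=80, V_pp(3)=-16, V_pp(4)=20; V_qq(-2)=-2.
Local maxima occur where both diagonal entries negative: (3, -2). Count: 1.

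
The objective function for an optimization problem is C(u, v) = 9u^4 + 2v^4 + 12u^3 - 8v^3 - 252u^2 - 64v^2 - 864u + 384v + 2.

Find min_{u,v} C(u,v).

-5950

C(u,v) separates as P(u) + Q(v) + 2, so its minimum is min P + min Q + 2.
P'(u) = 36(u - 4)(u + 2)(u + 3) vanishes at u ∈ {-3, -2, 4}; Q'(v) = 8(v - 4)(v - 3)(v + 4) vanishes at v ∈ {-4, 3, 4}.
Local minima of P (where P''>0): P(-3)=729, P(4)=-4416. Local minima of Q: Q(-4)=-1536, Q(4)=512.
So the global minimum of C is P(4) + Q(-4) + 2 = -4416 − 1536 + 2 = -5950, attained at (4, -4).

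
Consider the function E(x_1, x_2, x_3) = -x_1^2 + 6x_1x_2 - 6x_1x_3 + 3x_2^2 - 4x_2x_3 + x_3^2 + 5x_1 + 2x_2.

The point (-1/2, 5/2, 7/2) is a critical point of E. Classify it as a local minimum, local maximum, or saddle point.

saddle point

The Hessian is constant: H = [[-2, 6, -6], [6, 6, -4], [-6, -4, 2]].
Leading principal minors: Δ₁ = -2, Δ₂ = -48, Δ₃ = 8.
The minors fit neither the all-positive nor the alternating-sign pattern, so H is indefinite: a saddle point.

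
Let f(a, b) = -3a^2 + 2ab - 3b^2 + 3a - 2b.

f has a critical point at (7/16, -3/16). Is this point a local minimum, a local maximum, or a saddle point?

The Hessian of f is constant: H = [[-6, 2], [2, -6]].
det(H) = (-6)·(-6) − 2² = 32.
det(H) > 0 and tr(H) = -12 < 0, so H is negative definite and the point is a local maximum.

local maximum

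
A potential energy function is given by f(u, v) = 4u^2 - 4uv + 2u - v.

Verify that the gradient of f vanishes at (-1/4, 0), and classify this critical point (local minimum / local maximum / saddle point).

saddle point

∇f = (8u - 4v + 2, -4u - 1); substituting (-1/4, 0) gives ∇f = (0, 0), so (-1/4, 0) is indeed a critical point.
The Hessian of f is constant: H = [[8, -4], [-4, 0]].
det(H) = 8·0 − (-4)² = -16.
Since det(H) < 0, H is indefinite and the critical point is a saddle point.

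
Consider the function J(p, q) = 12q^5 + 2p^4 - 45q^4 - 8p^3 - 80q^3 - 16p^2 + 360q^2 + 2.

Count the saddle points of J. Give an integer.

6

J separates as a function of p plus a function of q, so ∇J=0 decouples.
∂J/∂p = 8p(p - 4)(p + 1) = 0 at p ∈ {-1, 0, 4}; ∂J/∂q = 60q(q - 3)(q - 2)(q + 2) = 0 at q ∈ {-2, 0, 2, 3}.
The Hessian is diagonal: diag(J_pp, J_qq). Second derivatives: J_pp(-1)=40, J_pp(0)=-32, J_pp(4)=160; J_qq(-2)=-2400, J_qq(0)=720, J_qq(2)=-480, J_qq(3)=900.
Saddle points occur where the two diagonal entries have opposite signs: (-1, -2), (-1, 2), (0, 0), (0, 3), (4, -2), (4, 2). Count: 6.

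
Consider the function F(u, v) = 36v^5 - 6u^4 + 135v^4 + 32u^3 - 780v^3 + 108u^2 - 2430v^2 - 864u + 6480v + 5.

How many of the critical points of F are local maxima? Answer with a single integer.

F separates as a function of u plus a function of v, so ∇F=0 decouples.
∂F/∂u = -24(u - 4)(u - 3)(u + 3) = 0 at u ∈ {-3, 3, 4}; ∂F/∂v = 180(v - 3)(v - 1)(v + 3)(v + 4) = 0 at v ∈ {-4, -3, 1, 3}.
The Hessian is diagonal: diag(F_uu, F_vv). Second derivatives: F_uu(-3)=-1008, F_uu(3)=144, F_uu(4)=-168; F_vv(-4)=-6300, F_vv(-3)=4320, F_vv(1)=-7200, F_vv(3)=15120.
Local maxima occur where both diagonal entries negative: (-3, -4), (-3, 1), (4, -4), (4, 1). Count: 4.

4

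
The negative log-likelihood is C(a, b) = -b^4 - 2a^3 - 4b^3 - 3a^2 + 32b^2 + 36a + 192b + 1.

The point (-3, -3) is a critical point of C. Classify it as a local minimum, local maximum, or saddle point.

The mixed partial ∂²C/∂a∂b is 0, so the Hessian at any point is diag(C_aa, C_bb) = diag(-6(2a + 1), 4(-3b^2 - 6b + 16)).
At (-3, -3): H = diag(30, 28).
Both eigenvalues are positive, so H is positive definite: a local minimum.

local minimum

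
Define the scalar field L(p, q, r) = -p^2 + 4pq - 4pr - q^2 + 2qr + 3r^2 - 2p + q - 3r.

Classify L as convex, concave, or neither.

neither

L is quadratic, so its Hessian is the constant matrix H = [[-2, 4, -4], [4, -2, 2], [-4, 2, 6]].
Leading principal minors: -2, -12, -96.
Neither pattern holds ⇒ H is indefinite ⇒ neither convex nor concave.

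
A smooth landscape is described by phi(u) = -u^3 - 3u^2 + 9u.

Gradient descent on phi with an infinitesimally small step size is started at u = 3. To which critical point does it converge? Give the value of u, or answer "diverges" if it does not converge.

diverges

phi'(u) = -3(u - 1)(u + 3), so phi'(3) = -36.
Gradient descent moves in the -phi' direction, i.e. u is increasing.
There is no critical point above u=3, and phi' keeps the same sign, so the iterate runs off to +∞.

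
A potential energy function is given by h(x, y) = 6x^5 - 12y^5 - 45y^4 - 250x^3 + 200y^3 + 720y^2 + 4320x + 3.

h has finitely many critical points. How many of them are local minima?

4

h separates as a function of x plus a function of y, so ∇h=0 decouples.
∂h/∂x = 30(x - 4)(x - 3)(x + 3)(x + 4) = 0 at x ∈ {-4, -3, 3, 4}; ∂h/∂y = -60y(y - 3)(y + 2)(y + 4) = 0 at y ∈ {-4, -2, 0, 3}.
The Hessian is diagonal: diag(h_xx, h_yy). Second derivatives: h_xx(-4)=-1680, h_xx(-3)=1260, h_xx(3)=-1260, h_xx(4)=1680; h_yy(-4)=3360, h_yy(-2)=-1200, h_yy(0)=1440, h_yy(3)=-6300.
Local minima occur where both diagonal entries positive: (-3, -4), (-3, 0), (4, -4), (4, 0). Count: 4.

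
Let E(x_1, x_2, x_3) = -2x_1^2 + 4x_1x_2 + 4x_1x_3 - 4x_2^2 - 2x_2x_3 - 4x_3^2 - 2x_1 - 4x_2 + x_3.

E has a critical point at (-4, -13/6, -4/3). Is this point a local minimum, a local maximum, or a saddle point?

The Hessian is constant: H = [[-4, 4, 4], [4, -8, -2], [4, -2, -8]].
Leading principal minors: Δ₁ = -4, Δ₂ = 16, Δ₃ = -48.
The minors alternate sign starting negative (−, +, −), so H is negative definite: a local maximum.

local maximum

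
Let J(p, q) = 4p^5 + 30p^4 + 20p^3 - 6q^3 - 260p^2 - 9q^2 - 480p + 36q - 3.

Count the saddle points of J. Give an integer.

4

J separates as a function of p plus a function of q, so ∇J=0 decouples.
∂J/∂p = 20(p - 2)(p + 1)(p + 3)(p + 4) = 0 at p ∈ {-4, -3, -1, 2}; ∂J/∂q = -18(q - 1)(q + 2) = 0 at q ∈ {-2, 1}.
The Hessian is diagonal: diag(J_pp, J_qq). Second derivatives: J_pp(-4)=-360, J_pp(-3)=200, J_pp(-1)=-360, J_pp(2)=1800; J_qq(-2)=54, J_qq(1)=-54.
Saddle points occur where the two diagonal entries have opposite signs: (-4, -2), (-3, 1), (-1, -2), (2, 1). Count: 4.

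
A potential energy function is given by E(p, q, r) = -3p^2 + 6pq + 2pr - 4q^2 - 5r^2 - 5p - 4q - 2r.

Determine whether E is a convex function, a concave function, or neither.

E is quadratic, so its Hessian is the constant matrix H = [[-6, 6, 2], [6, -8, 0], [2, 0, -10]].
Leading principal minors: -6, 12, -88.
Signs alternate −, +, − ⇒ H ≺ 0 ⇒ concave.

concave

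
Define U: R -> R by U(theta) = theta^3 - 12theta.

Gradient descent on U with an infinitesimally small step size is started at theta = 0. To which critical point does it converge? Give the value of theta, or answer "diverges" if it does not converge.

U'(theta) = 3(theta - 2)(theta + 2), so U'(0) = -12.
Gradient descent moves in the -U' direction, i.e. theta is increasing.
The nearest critical point in that direction is theta = 2, where U'' = 12 > 0 (a local minimum). The iterate converges there.

2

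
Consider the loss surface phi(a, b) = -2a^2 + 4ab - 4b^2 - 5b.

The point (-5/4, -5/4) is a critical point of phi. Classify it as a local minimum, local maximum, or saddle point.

local maximum

The Hessian of phi is constant: H = [[-4, 4], [4, -8]].
det(H) = (-4)·(-8) − 4² = 16.
det(H) > 0 and tr(H) = -12 < 0, so H is negative definite and the point is a local maximum.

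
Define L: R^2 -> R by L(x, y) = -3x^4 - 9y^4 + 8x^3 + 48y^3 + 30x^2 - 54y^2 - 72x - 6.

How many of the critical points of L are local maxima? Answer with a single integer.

L separates as a function of x plus a function of y, so ∇L=0 decouples.
∂L/∂x = -12(x - 3)(x - 1)(x + 2) = 0 at x ∈ {-2, 1, 3}; ∂L/∂y = -36y(y - 3)(y - 1) = 0 at y ∈ {0, 1, 3}.
The Hessian is diagonal: diag(L_xx, L_yy). Second derivatives: L_xx(-2)=-180, L_xx(1)=72, L_xx(3)=-120; L_yy(0)=-108, L_yy(1)=72, L_yy(3)=-216.
Local maxima occur where both diagonal entries negative: (-2, 0), (-2, 3), (3, 0), (3, 3). Count: 4.

4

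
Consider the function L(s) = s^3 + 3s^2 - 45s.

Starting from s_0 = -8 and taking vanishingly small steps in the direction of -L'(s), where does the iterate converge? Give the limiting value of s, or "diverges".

L'(s) = 3(s - 3)(s + 5), so L'(-8) = 99.
Gradient descent moves in the -L' direction, i.e. s is decreasing.
There is no critical point below s=-8, and L' keeps the same sign, so the iterate runs off to −∞.

diverges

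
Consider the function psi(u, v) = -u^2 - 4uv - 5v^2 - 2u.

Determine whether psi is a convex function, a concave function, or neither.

concave

psi is quadratic, so its Hessian is the constant matrix H = [[-2, -4], [-4, -10]].
det(H) = 4, tr(H) = -12.
det(H) > 0 and tr(H) < 0, so H is negative definite everywhere: concave.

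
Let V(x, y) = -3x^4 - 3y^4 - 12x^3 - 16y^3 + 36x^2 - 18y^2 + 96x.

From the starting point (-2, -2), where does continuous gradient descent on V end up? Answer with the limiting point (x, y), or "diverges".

(-1, -1)

V is separable, so gradient descent decouples: x follows -∂V/∂x, y follows -∂V/∂y.
∂V/∂x = -12(x - 2)(x + 1)(x + 4); at x=-2 this is -96, so x increases.
∂V/∂y = -12y(y + 1)(y + 3); at y=-2 this is -24, so y increases.
x converges to its nearest critical value -1 (a local min of the x-part); y converges to -1. The iterate converges to (-1, -1).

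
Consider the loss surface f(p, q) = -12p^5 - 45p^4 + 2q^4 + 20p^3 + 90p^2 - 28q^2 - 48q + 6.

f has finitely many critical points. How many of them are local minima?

f separates as a function of p plus a function of q, so ∇f=0 decouples.
∂f/∂p = -60p(p - 1)(p + 1)(p + 3) = 0 at p ∈ {-3, -1, 0, 1}; ∂f/∂q = 8(q - 3)(q + 1)(q + 2) = 0 at q ∈ {-2, -1, 3}.
The Hessian is diagonal: diag(f_pp, f_qq). Second derivatives: f_pp(-3)=1440, f_pp(-1)=-240, f_pp(0)=180, f_pp(1)=-480; f_qq(-2)=40, f_qq(-1)=-32, f_qq(3)=160.
Local minima occur where both diagonal entries positive: (-3, -2), (-3, 3), (0, -2), (0, 3). Count: 4.

4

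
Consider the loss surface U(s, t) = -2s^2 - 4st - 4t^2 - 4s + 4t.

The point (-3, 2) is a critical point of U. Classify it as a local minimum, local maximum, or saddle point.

local maximum

The Hessian of U is constant: H = [[-4, -4], [-4, -8]].
det(H) = (-4)·(-8) − (-4)² = 16.
det(H) > 0 and tr(H) = -12 < 0, so H is negative definite and the point is a local maximum.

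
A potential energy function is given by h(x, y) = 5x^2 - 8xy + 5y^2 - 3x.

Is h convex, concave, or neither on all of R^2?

h is quadratic, so its Hessian is the constant matrix H = [[10, -8], [-8, 10]].
det(H) = 36, tr(H) = 20.
det(H) > 0 and tr(H) > 0, so H is positive definite everywhere: convex.

convex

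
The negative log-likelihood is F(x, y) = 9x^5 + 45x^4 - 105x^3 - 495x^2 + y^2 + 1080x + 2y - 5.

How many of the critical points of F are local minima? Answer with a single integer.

2

F separates as a function of x plus a function of y, so ∇F=0 decouples.
∂F/∂x = 45(x - 2)(x - 1)(x + 3)(x + 4) = 0 at x ∈ {-4, -3, 1, 2}; ∂F/∂y = 2(y + 1) = 0 at y ∈ {-1}.
The Hessian is diagonal: diag(F_xx, F_yy). Second derivatives: F_xx(-4)=-1350, F_xx(-3)=900, F_xx(1)=-900, F_xx(2)=1350; F_yy(-1)=2.
Local minima occur where both diagonal entries positive: (-3, -1), (2, -1). Count: 2.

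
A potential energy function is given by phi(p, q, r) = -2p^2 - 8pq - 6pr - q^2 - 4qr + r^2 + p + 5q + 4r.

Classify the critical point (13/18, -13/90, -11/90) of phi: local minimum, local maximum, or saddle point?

saddle point

The Hessian is constant: H = [[-4, -8, -6], [-8, -2, -4], [-6, -4, 2]].
Leading principal minors: Δ₁ = -4, Δ₂ = -56, Δ₃ = -360.
The minors fit neither the all-positive nor the alternating-sign pattern, so H is indefinite: a saddle point.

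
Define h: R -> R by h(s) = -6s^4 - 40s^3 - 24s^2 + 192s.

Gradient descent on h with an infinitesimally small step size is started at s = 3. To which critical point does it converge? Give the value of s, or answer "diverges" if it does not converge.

h'(s) = -24(s - 1)(s + 2)(s + 4), so h'(3) = -1680.
Gradient descent moves in the -h' direction, i.e. s is increasing.
There is no critical point above s=3, and h' keeps the same sign, so the iterate runs off to +∞.

diverges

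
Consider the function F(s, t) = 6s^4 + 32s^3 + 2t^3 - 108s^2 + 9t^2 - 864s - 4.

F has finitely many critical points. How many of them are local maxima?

1

F separates as a function of s plus a function of t, so ∇F=0 decouples.
∂F/∂s = 24(s - 3)(s + 3)(s + 4) = 0 at s ∈ {-4, -3, 3}; ∂F/∂t = 6t(t + 3) = 0 at t ∈ {-3, 0}.
The Hessian is diagonal: diag(F_ss, F_tt). Second derivatives: F_ss(-4)=168, F_ss(-3)=-144, F_ss(3)=1008; F_tt(-3)=-18, F_tt(0)=18.
Local maxima occur where both diagonal entries negative: (-3, -3). Count: 1.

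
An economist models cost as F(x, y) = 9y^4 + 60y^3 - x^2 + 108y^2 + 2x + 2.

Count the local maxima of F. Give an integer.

F separates as a function of x plus a function of y, so ∇F=0 decouples.
∂F/∂x = -2(x - 1) = 0 at x ∈ {1}; ∂F/∂y = 36y(y + 2)(y + 3) = 0 at y ∈ {-3, -2, 0}.
The Hessian is diagonal: diag(F_xx, F_yy). Second derivatives: F_xx(1)=-2; F_yy(-3)=108, F_yy(-2)=-72, F_yy(0)=216.
Local maxima occur where both diagonal entries negative: (1, -2). Count: 1.

1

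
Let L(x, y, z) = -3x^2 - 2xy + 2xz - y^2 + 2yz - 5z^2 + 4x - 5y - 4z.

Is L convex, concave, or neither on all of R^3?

L is quadratic, so its Hessian is the constant matrix H = [[-6, -2, 2], [-2, -2, 2], [2, 2, -10]].
Leading principal minors: -6, 8, -64.
Signs alternate −, +, − ⇒ H ≺ 0 ⇒ concave.

concave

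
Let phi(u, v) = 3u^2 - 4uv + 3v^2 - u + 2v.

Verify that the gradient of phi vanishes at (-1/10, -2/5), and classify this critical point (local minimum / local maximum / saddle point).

local minimum

∇phi = (6u - 4v - 1, -4u + 6v + 2); substituting (-1/10, -2/5) gives ∇phi = (0, 0), so (-1/10, -2/5) is indeed a critical point.
The Hessian of phi is constant: H = [[6, -4], [-4, 6]].
det(H) = 6·6 − (-4)² = 20.
det(H) > 0 and tr(H) = 12 > 0, so H is positive definite and the point is a local minimum.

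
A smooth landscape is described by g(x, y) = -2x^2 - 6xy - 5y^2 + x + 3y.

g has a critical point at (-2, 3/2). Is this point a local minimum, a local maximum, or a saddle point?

local maximum

The Hessian of g is constant: H = [[-4, -6], [-6, -10]].
det(H) = (-4)·(-10) − (-6)² = 4.
det(H) > 0 and tr(H) = -14 < 0, so H is negative definite and the point is a local maximum.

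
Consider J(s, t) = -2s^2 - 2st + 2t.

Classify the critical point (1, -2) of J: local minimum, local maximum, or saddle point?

saddle point

The Hessian of J is constant: H = [[-4, -2], [-2, 0]].
det(H) = (-4)·0 − (-2)² = -4.
Since det(H) < 0, H is indefinite and the critical point is a saddle point.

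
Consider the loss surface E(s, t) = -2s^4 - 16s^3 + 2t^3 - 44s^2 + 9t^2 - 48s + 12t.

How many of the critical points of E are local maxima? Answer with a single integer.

2

E separates as a function of s plus a function of t, so ∇E=0 decouples.
∂E/∂s = -8(s + 1)(s + 2)(s + 3) = 0 at s ∈ {-3, -2, -1}; ∂E/∂t = 6(t + 1)(t + 2) = 0 at t ∈ {-2, -1}.
The Hessian is diagonal: diag(E_ss, E_tt). Second derivatives: E_ss(-3)=-16, E_ss(-2)=8, E_ss(-1)=-16; E_tt(-2)=-6, E_tt(-1)=6.
Local maxima occur where both diagonal entries negative: (-3, -2), (-1, -2). Count: 2.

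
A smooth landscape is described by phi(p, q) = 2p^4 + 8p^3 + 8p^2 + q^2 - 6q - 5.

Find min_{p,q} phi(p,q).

-14

phi(p,q) separates as A(p) + B(q) − 5, so its minimum is min A + min B − 5.
A'(p) = 8p(p + 1)(p + 2) vanishes at p ∈ {-2, -1, 0}; B'(q) = 2q - 6 vanishes at q ∈ {3}.
Local minima of A (where A''>0): A(-2)=0, A(0)=0. Local minima of B: B(3)=-9.
So the global minimum of phi is A(-2) + B(3) − 5 = 0 − 9 − 5 = -14, attained at (-2, 3).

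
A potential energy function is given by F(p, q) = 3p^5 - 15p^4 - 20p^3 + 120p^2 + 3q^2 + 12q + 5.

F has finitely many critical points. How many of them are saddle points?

F separates as a function of p plus a function of q, so ∇F=0 decouples.
∂F/∂p = 15p(p - 4)(p - 2)(p + 2) = 0 at p ∈ {-2, 0, 2, 4}; ∂F/∂q = 6(q + 2) = 0 at q ∈ {-2}.
The Hessian is diagonal: diag(F_pp, F_qq). Second derivatives: F_pp(-2)=-720, F_pp(0)=240, F_pp(2)=-240, F_pp(4)=720; F_qq(-2)=6.
Saddle points occur where the two diagonal entries have opposite signs: (-2, -2), (2, -2). Count: 2.

2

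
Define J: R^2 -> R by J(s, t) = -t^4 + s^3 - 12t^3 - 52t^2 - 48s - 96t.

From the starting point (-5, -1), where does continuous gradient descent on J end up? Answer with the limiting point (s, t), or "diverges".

diverges

J is separable, so gradient descent decouples: s follows -∂J/∂s, t follows -∂J/∂t.
∂J/∂s = 3(s - 4)(s + 4); at s=-5 this is 27, so s decreases.
∂J/∂t = -4(t + 2)(t + 3)(t + 4); at t=-1 this is -24, so t increases.
The s-coordinate has no critical point in that direction and runs off to infinity.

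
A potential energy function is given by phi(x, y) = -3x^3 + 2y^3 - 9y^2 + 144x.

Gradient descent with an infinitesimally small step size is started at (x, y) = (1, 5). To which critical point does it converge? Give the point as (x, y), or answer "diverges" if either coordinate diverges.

phi is separable, so gradient descent decouples: x follows -∂phi/∂x, y follows -∂phi/∂y.
∂phi/∂x = -9(x - 4)(x + 4); at x=1 this is 135, so x decreases.
∂phi/∂y = 6y(y - 3); at y=5 this is 60, so y decreases.
x converges to its nearest critical value -4 (a local min of the x-part); y converges to 3. The iterate converges to (-4, 3).

(-4, 3)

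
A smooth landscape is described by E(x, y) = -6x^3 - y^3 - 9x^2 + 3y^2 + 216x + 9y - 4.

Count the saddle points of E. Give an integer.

E separates as a function of x plus a function of y, so ∇E=0 decouples.
∂E/∂x = -18(x - 3)(x + 4) = 0 at x ∈ {-4, 3}; ∂E/∂y = -3(y - 3)(y + 1) = 0 at y ∈ {-1, 3}.
The Hessian is diagonal: diag(E_xx, E_yy). Second derivatives: E_xx(-4)=126, E_xx(3)=-126; E_yy(-1)=12, E_yy(3)=-12.
Saddle points occur where the two diagonal entries have opposite signs: (-4, 3), (3, -1). Count: 2.

2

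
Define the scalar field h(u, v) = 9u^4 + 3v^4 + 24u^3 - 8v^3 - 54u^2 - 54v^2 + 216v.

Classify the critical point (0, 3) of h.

saddle point

The mixed partial ∂²h/∂u∂v is 0, so the Hessian at any point is diag(h_uu, h_vv) = diag(36(3u^2 + 4u - 3), 12(3v^2 - 4v - 9)).
At (0, 3): H = diag(-108, 72).
The eigenvalues have opposite signs, so H is indefinite: a saddle point.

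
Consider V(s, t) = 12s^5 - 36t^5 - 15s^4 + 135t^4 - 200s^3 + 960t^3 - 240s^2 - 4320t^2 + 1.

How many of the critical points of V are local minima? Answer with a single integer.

4

V separates as a function of s plus a function of t, so ∇V=0 decouples.
∂V/∂s = 60s(s - 4)(s + 1)(s + 2) = 0 at s ∈ {-2, -1, 0, 4}; ∂V/∂t = -180t(t - 4)(t - 3)(t + 4) = 0 at t ∈ {-4, 0, 3, 4}.
The Hessian is diagonal: diag(V_ss, V_tt). Second derivatives: V_ss(-2)=-720, V_ss(-1)=300, V_ss(0)=-480, V_ss(4)=7200; V_tt(-4)=40320, V_tt(0)=-8640, V_tt(3)=3780, V_tt(4)=-5760.
Local minima occur where both diagonal entries positive: (-1, -4), (-1, 3), (4, -4), (4, 3). Count: 4.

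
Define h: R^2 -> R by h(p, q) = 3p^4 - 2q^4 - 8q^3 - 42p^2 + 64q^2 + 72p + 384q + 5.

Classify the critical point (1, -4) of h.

local maximum

The mixed partial ∂²h/∂p∂q is 0, so the Hessian at any point is diag(h_pp, h_qq) = diag(12(3p^2 - 7), 8(-3q^2 - 6q + 16)).
At (1, -4): H = diag(-48, -64).
Both eigenvalues are negative, so H is negative definite: a local maximum.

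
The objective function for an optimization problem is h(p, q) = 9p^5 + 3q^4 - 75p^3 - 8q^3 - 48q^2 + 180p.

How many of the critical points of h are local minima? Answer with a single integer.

h separates as a function of p plus a function of q, so ∇h=0 decouples.
∂h/∂p = 45(p - 2)(p - 1)(p + 1)(p + 2) = 0 at p ∈ {-2, -1, 1, 2}; ∂h/∂q = 12q(q - 4)(q + 2) = 0 at q ∈ {-2, 0, 4}.
The Hessian is diagonal: diag(h_pp, h_qq). Second derivatives: h_pp(-2)=-540, h_pp(-1)=270, h_pp(1)=-270, h_pp(2)=540; h_qq(-2)=144, h_qq(0)=-96, h_qq(4)=288.
Local minima occur where both diagonal entries positive: (-1, -2), (-1, 4), (2, -2), (2, 4). Count: 4.

4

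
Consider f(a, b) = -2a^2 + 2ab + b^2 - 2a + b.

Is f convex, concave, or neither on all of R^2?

f is quadratic, so its Hessian is the constant matrix H = [[-4, 2], [2, 2]].
det(H) = -12, tr(H) = -2.
det(H) < 0, so H is indefinite: neither convex nor concave.

neither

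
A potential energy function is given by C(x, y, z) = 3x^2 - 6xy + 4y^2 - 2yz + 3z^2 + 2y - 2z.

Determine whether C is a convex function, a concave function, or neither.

convex

C is quadratic, so its Hessian is the constant matrix H = [[6, -6, 0], [-6, 8, -2], [0, -2, 6]].
Leading principal minors: 6, 12, 48.
All positive ⇒ H ≻ 0 ⇒ convex.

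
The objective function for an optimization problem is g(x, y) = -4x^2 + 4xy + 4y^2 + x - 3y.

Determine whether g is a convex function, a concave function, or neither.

neither

g is quadratic, so its Hessian is the constant matrix H = [[-8, 4], [4, 8]].
det(H) = -80, tr(H) = 0.
det(H) < 0, so H is indefinite: neither convex nor concave.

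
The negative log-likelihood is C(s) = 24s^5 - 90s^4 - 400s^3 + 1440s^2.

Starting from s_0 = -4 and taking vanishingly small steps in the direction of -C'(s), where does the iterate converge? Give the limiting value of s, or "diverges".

C'(s) = 120s(s - 4)(s - 2)(s + 3), so C'(-4) = 23040.
Gradient descent moves in the -C' direction, i.e. s is decreasing.
There is no critical point below s=-4, and C' keeps the same sign, so the iterate runs off to −∞.

diverges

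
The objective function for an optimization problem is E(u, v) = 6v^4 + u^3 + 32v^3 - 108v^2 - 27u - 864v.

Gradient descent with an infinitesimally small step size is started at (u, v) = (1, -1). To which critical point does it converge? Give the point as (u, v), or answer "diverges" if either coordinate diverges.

E is separable, so gradient descent decouples: u follows -∂E/∂u, v follows -∂E/∂v.
∂E/∂u = 3(u - 3)(u + 3); at u=1 this is -24, so u increases.
∂E/∂v = 24(v - 3)(v + 3)(v + 4); at v=-1 this is -576, so v increases.
u converges to its nearest critical value 3 (a local min of the u-part); v converges to 3. The iterate converges to (3, 3).

(3, 3)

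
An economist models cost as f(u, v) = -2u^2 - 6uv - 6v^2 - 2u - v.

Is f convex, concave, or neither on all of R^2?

concave

f is quadratic, so its Hessian is the constant matrix H = [[-4, -6], [-6, -12]].
det(H) = 12, tr(H) = -16.
det(H) > 0 and tr(H) < 0, so H is negative definite everywhere: concave.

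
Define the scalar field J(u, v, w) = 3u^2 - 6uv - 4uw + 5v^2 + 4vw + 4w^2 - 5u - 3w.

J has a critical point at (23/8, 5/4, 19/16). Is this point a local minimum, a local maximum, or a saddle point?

The Hessian is constant: H = [[6, -6, -4], [-6, 10, 4], [-4, 4, 8]].
Leading principal minors: Δ₁ = 6, Δ₂ = 24, Δ₃ = 128.
All leading minors are positive, so H is positive definite: a local minimum.

local minimum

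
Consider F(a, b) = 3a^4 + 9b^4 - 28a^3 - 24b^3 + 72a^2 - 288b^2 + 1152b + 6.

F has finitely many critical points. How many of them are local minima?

F separates as a function of a plus a function of b, so ∇F=0 decouples.
∂F/∂a = 12a(a - 4)(a - 3) = 0 at a ∈ {0, 3, 4}; ∂F/∂b = 36(b - 4)(b - 2)(b + 4) = 0 at b ∈ {-4, 2, 4}.
The Hessian is diagonal: diag(F_aa, F_bb). Second derivatives: F_aa(0)=144, F_aa(3)=-36, F_aa(4)=48; F_bb(-4)=1728, F_bb(2)=-432, F_bb(4)=576.
Local minima occur where both diagonal entries positive: (0, -4), (0, 4), (4, -4), (4, 4). Count: 4.

4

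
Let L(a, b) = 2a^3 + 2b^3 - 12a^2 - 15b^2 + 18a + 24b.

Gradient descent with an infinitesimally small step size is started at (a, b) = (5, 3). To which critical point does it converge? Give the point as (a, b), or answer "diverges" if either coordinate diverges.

(3, 4)

L is separable, so gradient descent decouples: a follows -∂L/∂a, b follows -∂L/∂b.
∂L/∂a = 6(a - 3)(a - 1); at a=5 this is 48, so a decreases.
∂L/∂b = 6(b - 4)(b - 1); at b=3 this is -12, so b increases.
a converges to its nearest critical value 3 (a local min of the a-part); b converges to 4. The iterate converges to (3, 4).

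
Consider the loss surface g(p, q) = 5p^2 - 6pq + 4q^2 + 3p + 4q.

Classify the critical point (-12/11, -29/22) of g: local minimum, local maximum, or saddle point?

The Hessian of g is constant: H = [[10, -6], [-6, 8]].
det(H) = 10·8 − (-6)² = 44.
det(H) > 0 and tr(H) = 18 > 0, so H is positive definite and the point is a local minimum.

local minimum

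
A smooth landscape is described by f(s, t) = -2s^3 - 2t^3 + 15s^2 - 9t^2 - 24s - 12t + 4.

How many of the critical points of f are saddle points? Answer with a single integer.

f separates as a function of s plus a function of t, so ∇f=0 decouples.
∂f/∂s = -6(s - 4)(s - 1) = 0 at s ∈ {1, 4}; ∂f/∂t = -6(t + 1)(t + 2) = 0 at t ∈ {-2, -1}.
The Hessian is diagonal: diag(f_ss, f_tt). Second derivatives: f_ss(1)=18, f_ss(4)=-18; f_tt(-2)=6, f_tt(-1)=-6.
Saddle points occur where the two diagonal entries have opposite signs: (1, -1), (4, -2). Count: 2.

2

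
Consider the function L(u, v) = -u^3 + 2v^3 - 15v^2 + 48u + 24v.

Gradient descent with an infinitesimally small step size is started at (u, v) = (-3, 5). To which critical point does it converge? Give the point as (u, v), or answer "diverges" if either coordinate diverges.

L is separable, so gradient descent decouples: u follows -∂L/∂u, v follows -∂L/∂v.
∂L/∂u = -3(u - 4)(u + 4); at u=-3 this is 21, so u decreases.
∂L/∂v = 6(v - 4)(v - 1); at v=5 this is 24, so v decreases.
u converges to its nearest critical value -4 (a local min of the u-part); v converges to 4. The iterate converges to (-4, 4).

(-4, 4)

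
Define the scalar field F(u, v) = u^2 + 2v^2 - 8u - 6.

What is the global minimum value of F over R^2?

-22

F(u,v) separates as P(u) + Q(v) − 6, so its minimum is min P + min Q − 6.
P'(u) = 2u - 8 vanishes at u ∈ {4}; Q'(v) = 4v vanishes at v ∈ {0}.
Local minima of P (where P''>0): P(4)=-16. Local minima of Q: Q(0)=0.
So the global minimum of F is P(4) + Q(0) − 6 = -16 + 0 − 6 = -22, attained at (4, 0).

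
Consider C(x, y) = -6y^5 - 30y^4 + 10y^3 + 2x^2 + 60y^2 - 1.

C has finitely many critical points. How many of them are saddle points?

C separates as a function of x plus a function of y, so ∇C=0 decouples.
∂C/∂x = 4x = 0 at x ∈ {0}; ∂C/∂y = -30y(y - 1)(y + 1)(y + 4) = 0 at y ∈ {-4, -1, 0, 1}.
The Hessian is diagonal: diag(C_xx, C_yy). Second derivatives: C_xx(0)=4; C_yy(-4)=1800, C_yy(-1)=-180, C_yy(0)=120, C_yy(1)=-300.
Saddle points occur where the two diagonal entries have opposite signs: (0, -1), (0, 1). Count: 2.

2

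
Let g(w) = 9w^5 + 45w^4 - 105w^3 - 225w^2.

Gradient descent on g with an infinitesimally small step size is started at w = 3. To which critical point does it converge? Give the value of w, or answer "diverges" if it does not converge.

2

g'(w) = 45w(w - 2)(w + 1)(w + 5), so g'(3) = 4320.
Gradient descent moves in the -g' direction, i.e. w is decreasing.
The nearest critical point in that direction is w = 2, where g'' = 1890 > 0 (a local minimum). The iterate converges there.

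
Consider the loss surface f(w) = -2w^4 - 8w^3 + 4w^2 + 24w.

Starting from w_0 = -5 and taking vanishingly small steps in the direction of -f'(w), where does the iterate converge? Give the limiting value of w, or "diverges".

f'(w) = -8(w - 1)(w + 1)(w + 3), so f'(-5) = 384.
Gradient descent moves in the -f' direction, i.e. w is decreasing.
There is no critical point below w=-5, and f' keeps the same sign, so the iterate runs off to −∞.

diverges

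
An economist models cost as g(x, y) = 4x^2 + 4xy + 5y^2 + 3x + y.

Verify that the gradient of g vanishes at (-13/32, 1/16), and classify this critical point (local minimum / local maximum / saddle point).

local minimum

∇g = (8x + 4y + 3, 4x + 10y + 1); substituting (-13/32, 1/16) gives ∇g = (0, 0), so (-13/32, 1/16) is indeed a critical point.
The Hessian of g is constant: H = [[8, 4], [4, 10]].
det(H) = 8·10 − 4² = 64.
det(H) > 0 and tr(H) = 18 > 0, so H is positive definite and the point is a local minimum.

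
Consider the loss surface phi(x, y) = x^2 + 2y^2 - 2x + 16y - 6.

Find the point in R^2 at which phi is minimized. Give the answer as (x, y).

(1, -4)

phi(x,y) separates as P(x) + Q(y) − 6, so its minimum is min P + min Q − 6.
P'(x) = 2x - 2 vanishes at x ∈ {1}; Q'(y) = 4y + 16 vanishes at y ∈ {-4}.
Local minima of P (where P''>0): P(1)=-1. Local minima of Q: Q(-4)=-32.
So the global minimum of phi is P(1) + Q(-4) − 6 = -1 − 32 − 6 = -39, attained at (1, -4).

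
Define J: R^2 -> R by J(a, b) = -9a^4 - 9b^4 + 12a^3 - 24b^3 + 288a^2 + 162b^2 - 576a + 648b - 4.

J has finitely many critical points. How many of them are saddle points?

4

J separates as a function of a plus a function of b, so ∇J=0 decouples.
∂J/∂a = -36(a - 4)(a - 1)(a + 4) = 0 at a ∈ {-4, 1, 4}; ∂J/∂b = -36(b - 3)(b + 2)(b + 3) = 0 at b ∈ {-3, -2, 3}.
The Hessian is diagonal: diag(J_aa, J_bb). Second derivatives: J_aa(-4)=-1440, J_aa(1)=540, J_aa(4)=-864; J_bb(-3)=-216, J_bb(-2)=180, J_bb(3)=-1080.
Saddle points occur where the two diagonal entries have opposite signs: (-4, -2), (1, -3), (1, 3), (4, -2). Count: 4.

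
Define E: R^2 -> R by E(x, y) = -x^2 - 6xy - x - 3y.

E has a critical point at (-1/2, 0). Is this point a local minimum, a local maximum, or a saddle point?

The Hessian of E is constant: H = [[-2, -6], [-6, 0]].
det(H) = (-2)·0 − (-6)² = -36.
Since det(H) < 0, H is indefinite and the critical point is a saddle point.

saddle point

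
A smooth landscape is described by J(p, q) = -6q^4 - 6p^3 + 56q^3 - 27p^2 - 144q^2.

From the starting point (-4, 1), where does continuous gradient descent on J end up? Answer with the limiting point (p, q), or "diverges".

(-3, 3)

J is separable, so gradient descent decouples: p follows -∂J/∂p, q follows -∂J/∂q.
∂J/∂p = -18p(p + 3); at p=-4 this is -72, so p increases.
∂J/∂q = -24q(q - 4)(q - 3); at q=1 this is -144, so q increases.
p converges to its nearest critical value -3 (a local min of the p-part); q converges to 3. The iterate converges to (-3, 3).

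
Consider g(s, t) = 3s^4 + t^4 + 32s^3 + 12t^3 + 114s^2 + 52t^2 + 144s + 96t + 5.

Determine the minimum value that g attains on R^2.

g(s,t) separates as P(s) + Q(t) + 5, so its minimum is min P + min Q + 5.
P'(s) = 12(s + 1)(s + 3)(s + 4) vanishes at s ∈ {-4, -3, -1}; Q'(t) = 4(t + 2)(t + 3)(t + 4) vanishes at t ∈ {-4, -3, -2}.
Local minima of P (where P''>0): P(-4)=-32, P(-1)=-59. Local minima of Q: Q(-4)=-64, Q(-2)=-64.
So the global minimum of g is P(-1) + Q(-4) + 5 = -59 − 64 + 5 = -118, attained at (-1, -4).

-118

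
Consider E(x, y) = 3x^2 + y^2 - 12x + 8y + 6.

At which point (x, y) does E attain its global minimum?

(2, -4)

E(x,y) separates as P(x) + Q(y) + 6, so its minimum is min P + min Q + 6.
P'(x) = 6x - 12 vanishes at x ∈ {2}; Q'(y) = 2y + 8 vanishes at y ∈ {-4}.
Local minima of P (where P''>0): P(2)=-12. Local minima of Q: Q(-4)=-16.
So the global minimum of E is P(2) + Q(-4) + 6 = -12 − 16 + 6 = -22, attained at (2, -4).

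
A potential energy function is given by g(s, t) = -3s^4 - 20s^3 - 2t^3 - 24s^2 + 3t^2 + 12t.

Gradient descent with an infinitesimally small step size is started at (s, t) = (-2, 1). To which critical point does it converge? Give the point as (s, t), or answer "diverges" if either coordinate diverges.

g is separable, so gradient descent decouples: s follows -∂g/∂s, t follows -∂g/∂t.
∂g/∂s = -12s(s + 1)(s + 4); at s=-2 this is -48, so s increases.
∂g/∂t = -6(t - 2)(t + 1); at t=1 this is 12, so t decreases.
s converges to its nearest critical value -1 (a local min of the s-part); t converges to -1. The iterate converges to (-1, -1).

(-1, -1)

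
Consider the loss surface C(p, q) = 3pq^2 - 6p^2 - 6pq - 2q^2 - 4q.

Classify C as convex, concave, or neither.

neither

The term 3pq^2 is cubic, so the Hessian is not constant.
∂²C/∂q² = 6p - 4, which takes both signs as p varies (negative for sufficiently negative p). A diagonal entry of the Hessian changing sign means the Hessian is neither positive- nor negative-semidefinite on all of R^2.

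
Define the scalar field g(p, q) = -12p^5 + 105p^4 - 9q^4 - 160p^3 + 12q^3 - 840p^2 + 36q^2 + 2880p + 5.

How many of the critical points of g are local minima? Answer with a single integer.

g separates as a function of p plus a function of q, so ∇g=0 decouples.
∂g/∂p = -60(p - 4)(p - 3)(p - 2)(p + 2) = 0 at p ∈ {-2, 2, 3, 4}; ∂g/∂q = -36q(q - 2)(q + 1) = 0 at q ∈ {-1, 0, 2}.
The Hessian is diagonal: diag(g_pp, g_qq). Second derivatives: g_pp(-2)=7200, g_pp(2)=-480, g_pp(3)=300, g_pp(4)=-720; g_qq(-1)=-108, g_qq(0)=72, g_qq(2)=-216.
Local minima occur where both diagonal entries positive: (-2, 0), (3, 0). Count: 2.

2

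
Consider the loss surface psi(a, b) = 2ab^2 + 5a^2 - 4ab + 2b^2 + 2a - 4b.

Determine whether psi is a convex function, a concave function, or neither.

neither

The term 2ab^2 is cubic, so the Hessian is not constant.
∂²psi/∂b² = 4a + 4, which takes both signs as a varies (negative for sufficiently negative a). A diagonal entry of the Hessian changing sign means the Hessian is neither positive- nor negative-semidefinite on all of R^2.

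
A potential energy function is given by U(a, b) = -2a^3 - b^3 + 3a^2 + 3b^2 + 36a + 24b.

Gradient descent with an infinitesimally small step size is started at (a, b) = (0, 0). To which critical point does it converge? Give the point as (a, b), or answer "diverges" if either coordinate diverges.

(-2, -2)

U is separable, so gradient descent decouples: a follows -∂U/∂a, b follows -∂U/∂b.
∂U/∂a = -6(a - 3)(a + 2); at a=0 this is 36, so a decreases.
∂U/∂b = -3(b - 4)(b + 2); at b=0 this is 24, so b decreases.
a converges to its nearest critical value -2 (a local min of the a-part); b converges to -2. The iterate converges to (-2, -2).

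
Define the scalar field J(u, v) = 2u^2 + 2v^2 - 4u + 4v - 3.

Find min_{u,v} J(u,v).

J(u,v) separates as P(u) + Q(v) − 3, so its minimum is min P + min Q − 3.
P'(u) = 4u - 4 vanishes at u ∈ {1}; Q'(v) = 4v + 4 vanishes at v ∈ {-1}.
Local minima of P (where P''>0): P(1)=-2. Local minima of Q: Q(-1)=-2.
So the global minimum of J is P(1) + Q(-1) − 3 = -2 − 2 − 3 = -7, attained at (1, -1).

-7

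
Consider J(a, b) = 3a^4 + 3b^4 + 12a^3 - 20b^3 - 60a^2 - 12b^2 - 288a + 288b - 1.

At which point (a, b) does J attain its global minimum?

J(a,b) separates as P(a) + Q(b) − 1, so its minimum is min P + min Q − 1.
P'(a) = 12(a - 3)(a + 2)(a + 4) vanishes at a ∈ {-4, -2, 3}; Q'(b) = 12(b - 4)(b - 3)(b + 2) vanishes at b ∈ {-2, 3, 4}.
Local minima of P (where P''>0): P(-4)=192, P(3)=-837. Local minima of Q: Q(-2)=-416, Q(4)=448.
So the global minimum of J is P(3) + Q(-2) − 1 = -837 − 416 − 1 = -1254, attained at (3, -2).

(3, -2)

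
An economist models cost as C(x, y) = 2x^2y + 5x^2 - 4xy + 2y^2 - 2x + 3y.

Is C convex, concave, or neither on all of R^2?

neither

The term 2x^2y is cubic, so the Hessian is not constant.
∂²C/∂x² = 4y + 10, which takes both signs as y varies (negative for sufficiently negative y). A diagonal entry of the Hessian changing sign means the Hessian is neither positive- nor negative-semidefinite on all of R^2.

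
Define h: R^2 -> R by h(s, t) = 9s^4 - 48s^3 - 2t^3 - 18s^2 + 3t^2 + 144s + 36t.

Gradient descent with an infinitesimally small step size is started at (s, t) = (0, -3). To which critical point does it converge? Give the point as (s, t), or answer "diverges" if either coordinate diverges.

h is separable, so gradient descent decouples: s follows -∂h/∂s, t follows -∂h/∂t.
∂h/∂s = 36(s - 4)(s - 1)(s + 1); at s=0 this is 144, so s decreases.
∂h/∂t = -6(t - 3)(t + 2); at t=-3 this is -36, so t increases.
s converges to its nearest critical value -1 (a local min of the s-part); t converges to -2. The iterate converges to (-1, -2).

(-1, -2)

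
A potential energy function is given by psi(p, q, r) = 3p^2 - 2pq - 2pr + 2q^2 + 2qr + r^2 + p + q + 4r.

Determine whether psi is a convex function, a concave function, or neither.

convex

psi is quadratic, so its Hessian is the constant matrix H = [[6, -2, -2], [-2, 4, 2], [-2, 2, 2]].
Leading principal minors: 6, 20, 16.
All positive ⇒ H ≻ 0 ⇒ convex.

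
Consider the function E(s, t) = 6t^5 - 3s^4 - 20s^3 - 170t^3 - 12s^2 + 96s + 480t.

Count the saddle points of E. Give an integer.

E separates as a function of s plus a function of t, so ∇E=0 decouples.
∂E/∂s = -12(s - 1)(s + 2)(s + 4) = 0 at s ∈ {-4, -2, 1}; ∂E/∂t = 30(t - 4)(t - 1)(t + 1)(t + 4) = 0 at t ∈ {-4, -1, 1, 4}.
The Hessian is diagonal: diag(E_ss, E_tt). Second derivatives: E_ss(-4)=-120, E_ss(-2)=72, E_ss(1)=-180; E_tt(-4)=-3600, E_tt(-1)=900, E_tt(1)=-900, E_tt(4)=3600.
Saddle points occur where the two diagonal entries have opposite signs: (-4, -1), (-4, 4), (-2, -4), (-2, 1), (1, -1), (1, 4). Count: 6.

6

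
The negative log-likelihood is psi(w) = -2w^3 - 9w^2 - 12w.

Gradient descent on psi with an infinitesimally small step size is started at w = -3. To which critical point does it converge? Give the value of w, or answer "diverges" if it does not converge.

-2

psi'(w) = -6(w + 1)(w + 2), so psi'(-3) = -12.
Gradient descent moves in the -psi' direction, i.e. w is increasing.
The nearest critical point in that direction is w = -2, where psi'' = 6 > 0 (a local minimum). The iterate converges there.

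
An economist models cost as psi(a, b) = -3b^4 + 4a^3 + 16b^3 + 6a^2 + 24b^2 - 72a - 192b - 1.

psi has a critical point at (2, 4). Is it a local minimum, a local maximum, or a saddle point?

saddle point

The mixed partial ∂²psi/∂a∂b is 0, so the Hessian at any point is diag(psi_aa, psi_bb) = diag(12(2a + 1), 12(-3b^2 + 8b + 4)).
At (2, 4): H = diag(60, -144).
The eigenvalues have opposite signs, so H is indefinite: a saddle point.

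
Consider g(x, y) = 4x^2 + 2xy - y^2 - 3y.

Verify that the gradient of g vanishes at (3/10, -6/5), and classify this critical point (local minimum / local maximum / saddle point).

∇g = (8x + 2y, 2x - 2y - 3); substituting (3/10, -6/5) gives ∇g = (0, 0), so (3/10, -6/5) is indeed a critical point.
The Hessian of g is constant: H = [[8, 2], [2, -2]].
det(H) = 8·(-2) − 2² = -20.
Since det(H) < 0, H is indefinite and the critical point is a saddle point.

saddle point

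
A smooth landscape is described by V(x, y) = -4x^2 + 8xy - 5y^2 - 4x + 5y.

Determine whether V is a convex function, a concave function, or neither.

concave

V is quadratic, so its Hessian is the constant matrix H = [[-8, 8], [8, -10]].
det(H) = 16, tr(H) = -18.
det(H) > 0 and tr(H) < 0, so H is negative definite everywhere: concave.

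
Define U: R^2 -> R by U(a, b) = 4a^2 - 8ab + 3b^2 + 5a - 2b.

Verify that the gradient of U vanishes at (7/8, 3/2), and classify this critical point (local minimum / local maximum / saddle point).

∇U = (8a - 8b + 5, -8a + 6b - 2); substituting (7/8, 3/2) gives ∇U = (0, 0), so (7/8, 3/2) is indeed a critical point.
The Hessian of U is constant: H = [[8, -8], [-8, 6]].
det(H) = 8·6 − (-8)² = -16.
Since det(H) < 0, H is indefinite and the critical point is a saddle point.

saddle point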